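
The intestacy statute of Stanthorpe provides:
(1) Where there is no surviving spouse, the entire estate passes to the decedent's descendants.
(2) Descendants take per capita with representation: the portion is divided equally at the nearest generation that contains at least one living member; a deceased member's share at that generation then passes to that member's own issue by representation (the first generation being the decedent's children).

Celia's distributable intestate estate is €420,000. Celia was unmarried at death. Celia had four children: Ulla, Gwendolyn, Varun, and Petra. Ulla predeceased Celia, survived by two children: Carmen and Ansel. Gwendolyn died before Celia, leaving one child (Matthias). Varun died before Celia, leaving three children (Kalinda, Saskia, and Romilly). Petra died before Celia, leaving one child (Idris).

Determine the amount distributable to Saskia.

Saskia receives €60,000.

The entire €420,000 passes to the descendants.
No child survives, so the initial division is made at the grandchildren's generation.
That amount (€420,000) is divided into 7 shares of €60,000: Carmen, Ansel, Matthias, Kalinda, Saskia, Romilly, and Idris each take €60,000.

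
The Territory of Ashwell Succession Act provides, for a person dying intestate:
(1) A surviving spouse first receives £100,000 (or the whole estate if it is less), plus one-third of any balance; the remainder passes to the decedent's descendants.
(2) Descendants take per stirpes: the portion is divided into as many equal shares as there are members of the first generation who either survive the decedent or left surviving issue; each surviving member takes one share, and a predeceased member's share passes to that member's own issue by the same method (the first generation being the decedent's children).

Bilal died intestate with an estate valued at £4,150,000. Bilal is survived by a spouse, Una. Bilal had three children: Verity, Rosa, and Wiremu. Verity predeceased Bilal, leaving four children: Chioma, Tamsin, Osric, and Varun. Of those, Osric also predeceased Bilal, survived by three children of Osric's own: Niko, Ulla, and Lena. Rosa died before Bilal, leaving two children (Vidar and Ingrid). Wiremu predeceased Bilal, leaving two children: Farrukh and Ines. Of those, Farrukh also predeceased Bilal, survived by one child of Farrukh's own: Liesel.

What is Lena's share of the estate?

Lena receives £75,000.

Una first takes £100,000, leaving a balance of £4,050,000. Una then takes one-third of the balance (£1,350,000), for a total of £1,450,000. The remaining £2,700,000 passes to the descendants.
The descendants' portion (£2,700,000) is divided into 3 shares of £900,000: Verity's £900,000 share passes to Verity's issue; Rosa's £900,000 share passes to Rosa's issue; Wiremu's £900,000 share passes to Wiremu's issue.
Verity's share (£900,000) is divided into 4 shares of £225,000: Chioma, Tamsin, and Varun each take £225,000; Osric's £225,000 share passes to Osric's issue.
Osric's share (£225,000) is divided into 3 shares of £75,000: Niko, Ulla, and Lena each take £75,000.
Rosa's share (£900,000) is divided into 2 shares of £450,000: Vidar and Ingrid each take £450,000.
Wiremu's share (£900,000) is divided into 2 shares of £450,000: Ines takes £450,000; Farrukh's £450,000 share passes to Farrukh's issue.
Farrukh's share (£450,000) passes entirely to Liesel.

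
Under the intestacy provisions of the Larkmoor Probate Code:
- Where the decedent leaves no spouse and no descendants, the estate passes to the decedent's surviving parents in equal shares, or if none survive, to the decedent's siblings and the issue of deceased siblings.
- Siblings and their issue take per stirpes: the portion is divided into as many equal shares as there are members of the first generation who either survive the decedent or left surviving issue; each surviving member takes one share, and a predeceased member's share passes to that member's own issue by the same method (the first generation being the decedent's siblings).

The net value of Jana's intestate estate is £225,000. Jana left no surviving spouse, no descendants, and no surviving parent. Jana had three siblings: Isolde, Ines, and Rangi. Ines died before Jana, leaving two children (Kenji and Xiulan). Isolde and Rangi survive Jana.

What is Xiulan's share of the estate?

Xiulan receives £37,500.

The entire £225,000 passes to the siblings and their issue.
That amount (£225,000) is divided into 3 shares of £75,000: Isolde and Rangi each take £75,000; Ines's £75,000 share passes to Ines's issue.
Ines's share (£75,000) is divided into 2 shares of £37,500: Kenji and Xiulan each take £37,500.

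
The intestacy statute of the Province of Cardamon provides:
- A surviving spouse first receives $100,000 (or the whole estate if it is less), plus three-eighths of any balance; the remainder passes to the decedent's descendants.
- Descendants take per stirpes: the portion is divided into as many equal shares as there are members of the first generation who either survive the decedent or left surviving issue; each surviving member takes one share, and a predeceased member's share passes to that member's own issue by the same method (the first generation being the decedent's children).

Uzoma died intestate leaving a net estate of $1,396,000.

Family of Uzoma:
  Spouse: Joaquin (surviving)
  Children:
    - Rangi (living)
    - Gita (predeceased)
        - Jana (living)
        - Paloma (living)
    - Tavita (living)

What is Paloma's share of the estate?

Joaquin first takes $100,000, leaving a balance of $1,296,000. Joaquin then takes three-eighths of the balance ($486,000), for a total of $586,000. The remaining $810,000 passes to the descendants.
The descendants' portion ($810,000) is divided into 3 shares of $270,000: Rangi and Tavita each take $270,000; Gita's $270,000 share passes to Gita's issue.
Gita's share ($270,000) is divided into 2 shares of $135,000: Jana and Paloma each take $135,000.

Paloma receives $135,000.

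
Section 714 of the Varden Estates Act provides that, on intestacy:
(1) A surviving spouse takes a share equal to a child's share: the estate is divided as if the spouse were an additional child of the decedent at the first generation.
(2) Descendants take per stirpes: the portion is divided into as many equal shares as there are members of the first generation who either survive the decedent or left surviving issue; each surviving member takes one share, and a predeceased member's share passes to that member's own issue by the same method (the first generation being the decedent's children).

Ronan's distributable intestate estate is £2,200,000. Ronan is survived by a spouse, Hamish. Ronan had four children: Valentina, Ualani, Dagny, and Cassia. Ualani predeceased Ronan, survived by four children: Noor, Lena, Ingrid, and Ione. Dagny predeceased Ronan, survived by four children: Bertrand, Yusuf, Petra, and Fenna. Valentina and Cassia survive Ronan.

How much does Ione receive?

Ione receives £110,000.

The spouse counts as an additional share at the children's level, so there are 5 primary shares of £440,000. Hamish takes one such share (£440,000).
The children's combined portion (£1,760,000) is divided into 4 shares of £440,000: Valentina and Cassia each take £440,000; Ualani's £440,000 share passes to Ualani's issue; Dagny's £440,000 share passes to Dagny's issue.
Ualani's share (£440,000) is divided into 4 shares of £110,000: Noor, Lena, Ingrid, and Ione each take £110,000.
Dagny's share (£440,000) is divided into 4 shares of £110,000: Bertrand, Yusuf, Petra, and Fenna each take £110,000.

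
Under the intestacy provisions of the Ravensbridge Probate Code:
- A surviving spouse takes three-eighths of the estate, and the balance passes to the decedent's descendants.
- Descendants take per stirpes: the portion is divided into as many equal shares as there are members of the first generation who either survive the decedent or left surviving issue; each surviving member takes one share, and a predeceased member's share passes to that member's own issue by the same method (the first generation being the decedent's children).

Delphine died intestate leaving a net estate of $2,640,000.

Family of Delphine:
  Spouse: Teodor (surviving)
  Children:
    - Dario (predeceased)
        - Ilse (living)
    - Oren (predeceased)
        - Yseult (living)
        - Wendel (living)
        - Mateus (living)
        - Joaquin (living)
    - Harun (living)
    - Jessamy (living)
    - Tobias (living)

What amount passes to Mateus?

Mateus receives $82,500.

Teodor takes three-eighths of $2,640,000 = $990,000. The remaining $1,650,000 passes to the descendants.
The descendants' portion ($1,650,000) is divided into 5 shares of $330,000: Harun, Jessamy, and Tobias each take $330,000; Dario's $330,000 share passes to Dario's issue; Oren's $330,000 share passes to Oren's issue.
Dario's share ($330,000) passes entirely to Ilse.
Oren's share ($330,000) is divided into 4 shares of $82,500: Yseult, Wendel, Mateus, and Joaquin each take $82,500.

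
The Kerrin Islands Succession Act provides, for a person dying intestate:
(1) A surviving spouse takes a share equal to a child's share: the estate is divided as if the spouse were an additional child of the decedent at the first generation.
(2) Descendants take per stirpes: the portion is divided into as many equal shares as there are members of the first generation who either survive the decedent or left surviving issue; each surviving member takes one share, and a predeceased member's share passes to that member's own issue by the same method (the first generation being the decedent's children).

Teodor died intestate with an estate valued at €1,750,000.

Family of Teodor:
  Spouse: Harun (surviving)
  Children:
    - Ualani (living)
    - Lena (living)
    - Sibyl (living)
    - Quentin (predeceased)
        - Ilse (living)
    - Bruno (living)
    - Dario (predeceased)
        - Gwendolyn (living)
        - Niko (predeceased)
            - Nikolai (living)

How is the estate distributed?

Harun: €250,000; Ualani: €250,000; Lena: €250,000; Sibyl: €250,000; Ilse: €250,000; Bruno: €250,000; Gwendolyn: €125,000; Nikolai: €125,000

The spouse counts as an additional share at the children's level, so there are 7 primary shares of €250,000. Harun takes one such share (€250,000).
The children's combined portion (€1,500,000) is divided into 6 shares of €250,000: Ualani, Lena, Sibyl, and Bruno each take €250,000; Quentin's €250,000 share passes to Quentin's issue; Dario's €250,000 share passes to Dario's issue.
Quentin's share (€250,000) passes entirely to Ilse.
Dario's share (€250,000) is divided into 2 shares of €125,000: Gwendolyn takes €125,000; Niko's €125,000 share passes to Niko's issue.
Niko's share (€125,000) passes entirely to Nikolai.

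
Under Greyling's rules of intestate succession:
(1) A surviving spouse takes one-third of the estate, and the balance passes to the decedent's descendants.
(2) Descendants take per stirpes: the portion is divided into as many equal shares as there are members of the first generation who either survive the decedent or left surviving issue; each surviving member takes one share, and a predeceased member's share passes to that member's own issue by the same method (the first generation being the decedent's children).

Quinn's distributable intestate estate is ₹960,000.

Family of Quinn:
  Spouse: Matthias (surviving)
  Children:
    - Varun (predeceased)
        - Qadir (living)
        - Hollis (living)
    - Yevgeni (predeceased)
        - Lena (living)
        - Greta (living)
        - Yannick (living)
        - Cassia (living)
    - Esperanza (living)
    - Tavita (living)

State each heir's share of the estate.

Matthias: ₹320,000; Qadir: ₹80,000; Hollis: ₹80,000; Lena: ₹40,000; Greta: ₹40,000; Yannick: ₹40,000; Cassia: ₹40,000; Esperanza: ₹160,000; Tavita: ₹160,000

Matthias takes one-third of ₹960,000 = ₹320,000. The remaining ₹640,000 passes to the descendants.
The descendants' portion (₹640,000) is divided into 4 shares of ₹160,000: Esperanza and Tavita each take ₹160,000; Varun's ₹160,000 share passes to Varun's issue; Yevgeni's ₹160,000 share passes to Yevgeni's issue.
Varun's share (₹160,000) is divided into 2 shares of ₹80,000: Qadir and Hollis each take ₹80,000.
Yevgeni's share (₹160,000) is divided into 4 shares of ₹40,000: Lena, Greta, Yannick, and Cassia each take ₹40,000.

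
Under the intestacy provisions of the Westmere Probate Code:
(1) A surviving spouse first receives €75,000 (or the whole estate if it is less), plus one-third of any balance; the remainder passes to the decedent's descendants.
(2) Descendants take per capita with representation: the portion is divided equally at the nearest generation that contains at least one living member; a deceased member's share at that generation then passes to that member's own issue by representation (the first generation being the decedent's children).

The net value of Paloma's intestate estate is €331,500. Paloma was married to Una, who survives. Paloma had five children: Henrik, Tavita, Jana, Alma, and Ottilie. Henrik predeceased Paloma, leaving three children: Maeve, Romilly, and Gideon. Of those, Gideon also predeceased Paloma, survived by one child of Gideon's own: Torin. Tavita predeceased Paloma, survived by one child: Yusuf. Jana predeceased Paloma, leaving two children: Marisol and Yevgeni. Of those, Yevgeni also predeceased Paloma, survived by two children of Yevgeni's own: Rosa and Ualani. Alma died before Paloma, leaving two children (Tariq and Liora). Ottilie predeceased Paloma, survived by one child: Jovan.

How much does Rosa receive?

Rosa receives €9,500.

Una first takes €75,000, leaving a balance of €256,500. Una then takes one-third of the balance (€85,500), for a total of €160,500. The remaining €171,000 passes to the descendants.
No child survives, so the initial division is made at the grandchildren's generation.
The descendants' portion (€171,000) is divided into 9 shares of €19,000: Maeve, Romilly, Yusuf, Marisol, Tariq, Liora, and Jovan each take €19,000; Gideon's €19,000 share passes to Gideon's issue; Yevgeni's €19,000 share passes to Yevgeni's issue.
Gideon's share (€19,000) passes entirely to Torin.
Yevgeni's share (€19,000) is divided into 2 shares of €9,500: Rosa and Ualani each take €9,500.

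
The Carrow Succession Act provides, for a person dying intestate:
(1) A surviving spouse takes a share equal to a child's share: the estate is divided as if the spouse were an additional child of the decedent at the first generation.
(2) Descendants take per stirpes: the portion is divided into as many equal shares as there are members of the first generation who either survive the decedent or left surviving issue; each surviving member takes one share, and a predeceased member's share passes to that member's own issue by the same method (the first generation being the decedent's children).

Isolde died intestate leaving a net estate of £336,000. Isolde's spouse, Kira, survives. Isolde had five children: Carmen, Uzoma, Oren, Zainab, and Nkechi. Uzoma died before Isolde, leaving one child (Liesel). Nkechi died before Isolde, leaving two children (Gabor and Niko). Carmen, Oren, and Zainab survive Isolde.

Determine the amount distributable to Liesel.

Liesel receives £56,000.

The spouse counts as an additional share at the children's level, so there are 6 primary shares of £56,000. Kira takes one such share (£56,000).
The children's combined portion (£280,000) is divided into 5 shares of £56,000: Carmen, Oren, and Zainab each take £56,000; Uzoma's £56,000 share passes to Uzoma's issue; Nkechi's £56,000 share passes to Nkechi's issue.
Uzoma's share (£56,000) passes entirely to Liesel.
Nkechi's share (£56,000) is divided into 2 shares of £28,000: Gabor and Niko each take £28,000.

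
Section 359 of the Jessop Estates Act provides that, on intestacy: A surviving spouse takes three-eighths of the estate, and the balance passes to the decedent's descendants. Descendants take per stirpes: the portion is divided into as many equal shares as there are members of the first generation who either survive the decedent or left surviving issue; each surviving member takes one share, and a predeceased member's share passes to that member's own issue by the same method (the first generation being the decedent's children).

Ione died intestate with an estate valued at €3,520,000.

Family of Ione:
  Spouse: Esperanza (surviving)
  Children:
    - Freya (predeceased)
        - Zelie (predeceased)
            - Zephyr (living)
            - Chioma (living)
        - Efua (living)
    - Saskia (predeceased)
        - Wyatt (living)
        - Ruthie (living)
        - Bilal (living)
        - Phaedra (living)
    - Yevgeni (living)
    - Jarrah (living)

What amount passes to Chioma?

Chioma receives €137,500.

Esperanza takes three-eighths of €3,520,000 = €1,320,000. The remaining €2,200,000 passes to the descendants.
The descendants' portion (€2,200,000) is divided into 4 shares of €550,000: Yevgeni and Jarrah each take €550,000; Freya's €550,000 share passes to Freya's issue; Saskia's €550,000 share passes to Saskia's issue.
Freya's share (€550,000) is divided into 2 shares of €275,000: Efua takes €275,000; Zelie's €275,000 share passes to Zelie's issue.
Zelie's share (€275,000) is divided into 2 shares of €137,500: Zephyr and Chioma each take €137,500.
Saskia's share (€550,000) is divided into 4 shares of €137,500: Wyatt, Ruthie, Bilal, and Phaedra each take €137,500.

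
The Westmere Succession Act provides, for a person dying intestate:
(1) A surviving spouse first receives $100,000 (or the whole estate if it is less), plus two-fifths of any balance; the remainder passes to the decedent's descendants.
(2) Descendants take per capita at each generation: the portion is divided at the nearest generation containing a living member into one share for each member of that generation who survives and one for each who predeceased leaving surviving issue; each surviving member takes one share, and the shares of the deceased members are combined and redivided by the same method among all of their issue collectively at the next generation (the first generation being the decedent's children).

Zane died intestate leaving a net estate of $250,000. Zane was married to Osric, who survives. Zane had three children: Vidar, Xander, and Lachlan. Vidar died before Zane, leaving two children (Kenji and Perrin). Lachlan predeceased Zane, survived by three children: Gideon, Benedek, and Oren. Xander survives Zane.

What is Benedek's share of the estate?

Osric first takes $100,000, leaving a balance of $150,000. Osric then takes two-fifths of the balance ($60,000), for a total of $160,000. The remaining $90,000 passes to the descendants.
The descendants' portion ($90,000) is divided at the children's generation into 3 shares of $30,000. Xander takes $30,000. The 2 shares of the deceased (Vidar and Lachlan) are combined into a pool of $60,000.
That pool ($60,000) is divided at the grandchildren's generation equally among Kenji, Perrin, Gideon, Benedek, and Oren: $12,000 each.

Benedek receives $12,000.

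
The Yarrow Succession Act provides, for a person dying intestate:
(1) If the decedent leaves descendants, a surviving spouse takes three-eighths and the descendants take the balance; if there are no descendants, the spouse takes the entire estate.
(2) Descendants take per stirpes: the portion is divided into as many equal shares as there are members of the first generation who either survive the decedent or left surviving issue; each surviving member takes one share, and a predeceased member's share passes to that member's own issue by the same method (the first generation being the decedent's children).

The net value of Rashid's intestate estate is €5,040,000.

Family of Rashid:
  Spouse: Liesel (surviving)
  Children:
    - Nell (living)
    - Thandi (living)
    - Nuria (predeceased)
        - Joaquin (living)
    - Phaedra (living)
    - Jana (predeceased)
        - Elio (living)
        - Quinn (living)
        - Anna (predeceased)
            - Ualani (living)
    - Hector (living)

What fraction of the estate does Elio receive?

Elio receives 5/144 of the estate.

Liesel takes three-eighths of €5,040,000 = €1,890,000. The remaining €3,150,000 passes to the descendants.
The descendants' portion (€3,150,000) is divided into 6 shares of €525,000: Nell, Thandi, Phaedra, and Hector each take €525,000; Nuria's €525,000 share passes to Nuria's issue; Jana's €525,000 share passes to Jana's issue.
Nuria's share (€525,000) passes entirely to Joaquin.
Jana's share (€525,000) is divided into 3 shares of €175,000: Elio and Quinn each take €175,000; Anna's €175,000 share passes to Anna's issue.
Anna's share (€175,000) passes entirely to Ualani.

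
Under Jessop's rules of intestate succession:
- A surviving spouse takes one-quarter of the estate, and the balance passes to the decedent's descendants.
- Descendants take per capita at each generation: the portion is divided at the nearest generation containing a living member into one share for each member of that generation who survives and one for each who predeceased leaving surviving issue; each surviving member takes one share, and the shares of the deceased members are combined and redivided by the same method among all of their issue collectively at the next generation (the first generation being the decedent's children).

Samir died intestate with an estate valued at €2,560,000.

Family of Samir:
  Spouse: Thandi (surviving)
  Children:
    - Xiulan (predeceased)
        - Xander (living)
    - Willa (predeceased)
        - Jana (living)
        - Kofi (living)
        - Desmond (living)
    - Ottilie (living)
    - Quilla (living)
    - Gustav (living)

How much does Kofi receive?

Thandi takes one-quarter of €2,560,000 = €640,000. The remaining €1,920,000 passes to the descendants.
The descendants' portion (€1,920,000) is divided at the children's generation into 5 shares of €384,000. Ottilie, Quilla, and Gustav each take €384,000. The 2 shares of the deceased (Xiulan and Willa) are combined into a pool of €768,000.
That pool (€768,000) is divided at the grandchildren's generation equally among Xander, Jana, Kofi, and Desmond: €192,000 each.

Kofi receives €192,000.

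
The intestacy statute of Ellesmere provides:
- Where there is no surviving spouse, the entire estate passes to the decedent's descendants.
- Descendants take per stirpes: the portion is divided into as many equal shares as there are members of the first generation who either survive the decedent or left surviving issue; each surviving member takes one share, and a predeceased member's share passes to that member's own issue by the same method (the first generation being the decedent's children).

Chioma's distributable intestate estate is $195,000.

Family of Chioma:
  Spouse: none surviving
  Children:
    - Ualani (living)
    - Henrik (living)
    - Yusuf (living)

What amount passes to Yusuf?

Yusuf receives $65,000.

The entire $195,000 passes to the descendants.
That amount ($195,000) is divided into 3 shares of $65,000: Ualani, Henrik, and Yusuf each take $65,000.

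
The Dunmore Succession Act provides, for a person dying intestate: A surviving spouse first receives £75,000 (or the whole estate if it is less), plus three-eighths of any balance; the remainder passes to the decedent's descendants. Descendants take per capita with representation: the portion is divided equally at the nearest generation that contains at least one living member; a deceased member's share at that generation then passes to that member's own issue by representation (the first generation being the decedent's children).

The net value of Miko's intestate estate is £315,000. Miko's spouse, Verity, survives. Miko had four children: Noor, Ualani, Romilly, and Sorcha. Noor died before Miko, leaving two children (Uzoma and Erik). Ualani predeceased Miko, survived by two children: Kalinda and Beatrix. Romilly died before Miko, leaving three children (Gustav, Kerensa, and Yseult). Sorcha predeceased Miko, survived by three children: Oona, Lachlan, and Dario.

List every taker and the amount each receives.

Verity: £165,000; Uzoma: £15,000; Erik: £15,000; Kalinda: £15,000; Beatrix: £15,000; Gustav: £15,000; Kerensa: £15,000; Yseult: £15,000; Oona: £15,000; Lachlan: £15,000; Dario: £15,000

Verity first takes £75,000, leaving a balance of £240,000. Verity then takes three-eighths of the balance (£90,000), for a total of £165,000. The remaining £150,000 passes to the descendants.
No child survives, so the initial division is made at the grandchildren's generation.
The descendants' portion (£150,000) is divided into 10 shares of £15,000: Uzoma, Erik, Kalinda, Beatrix, Gustav, Kerensa, Yseult, Oona, Lachlan, and Dario each take £15,000.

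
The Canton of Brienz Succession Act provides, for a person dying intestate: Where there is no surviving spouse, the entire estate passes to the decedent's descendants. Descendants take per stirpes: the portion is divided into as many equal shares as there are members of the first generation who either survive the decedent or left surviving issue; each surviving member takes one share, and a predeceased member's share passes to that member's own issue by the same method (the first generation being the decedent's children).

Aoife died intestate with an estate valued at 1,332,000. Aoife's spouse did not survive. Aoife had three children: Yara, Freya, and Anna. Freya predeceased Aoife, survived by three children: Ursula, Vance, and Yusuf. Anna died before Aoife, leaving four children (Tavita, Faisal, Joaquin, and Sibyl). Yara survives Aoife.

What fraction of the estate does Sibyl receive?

Sibyl receives 1/12 of the estate.

The entire 1,332,000 passes to the descendants.
That amount (1,332,000) is divided into 3 shares of 444,000: Yara takes 444,000; Freya's 444,000 share passes to Freya's issue; Anna's 444,000 share passes to Anna's issue.
Freya's share (444,000) is divided into 3 shares of 148,000: Ursula, Vance, and Yusuf each take 148,000.
Anna's share (444,000) is divided into 4 shares of 111,000: Tavita, Faisal, Joaquin, and Sibyl each take 111,000.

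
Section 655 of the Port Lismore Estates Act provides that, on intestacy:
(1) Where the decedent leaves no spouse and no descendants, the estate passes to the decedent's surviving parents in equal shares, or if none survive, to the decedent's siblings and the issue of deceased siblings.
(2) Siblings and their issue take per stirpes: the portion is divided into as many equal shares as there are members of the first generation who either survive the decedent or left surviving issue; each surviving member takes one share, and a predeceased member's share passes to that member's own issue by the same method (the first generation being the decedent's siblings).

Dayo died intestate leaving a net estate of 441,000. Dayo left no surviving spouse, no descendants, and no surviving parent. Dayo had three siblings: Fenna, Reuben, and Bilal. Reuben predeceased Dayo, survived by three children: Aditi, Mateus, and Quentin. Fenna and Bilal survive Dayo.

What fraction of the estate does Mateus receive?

Mateus receives 1/9 of the estate.

The entire 441,000 passes to the siblings and their issue.
That amount (441,000) is divided into 3 shares of 147,000: Fenna and Bilal each take 147,000; Reuben's 147,000 share passes to Reuben's issue.
Reuben's share (147,000) is divided into 3 shares of 49,000: Aditi, Mateus, and Quentin each take 49,000.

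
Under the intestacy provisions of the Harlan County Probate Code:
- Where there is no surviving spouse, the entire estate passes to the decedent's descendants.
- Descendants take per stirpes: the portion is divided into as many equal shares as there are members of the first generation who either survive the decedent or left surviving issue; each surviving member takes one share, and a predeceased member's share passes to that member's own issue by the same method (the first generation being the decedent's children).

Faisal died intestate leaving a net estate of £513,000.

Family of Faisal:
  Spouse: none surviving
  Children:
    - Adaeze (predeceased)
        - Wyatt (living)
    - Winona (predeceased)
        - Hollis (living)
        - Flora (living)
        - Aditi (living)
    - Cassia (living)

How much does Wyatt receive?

The entire £513,000 passes to the descendants.
That amount (£513,000) is divided into 3 shares of £171,000: Cassia takes £171,000; Adaeze's £171,000 share passes to Adaeze's issue; Winona's £171,000 share passes to Winona's issue.
Adaeze's share (£171,000) passes entirely to Wyatt.
Winona's share (£171,000) is divided into 3 shares of £57,000: Hollis, Flora, and Aditi each take £57,000.

Wyatt receives £171,000.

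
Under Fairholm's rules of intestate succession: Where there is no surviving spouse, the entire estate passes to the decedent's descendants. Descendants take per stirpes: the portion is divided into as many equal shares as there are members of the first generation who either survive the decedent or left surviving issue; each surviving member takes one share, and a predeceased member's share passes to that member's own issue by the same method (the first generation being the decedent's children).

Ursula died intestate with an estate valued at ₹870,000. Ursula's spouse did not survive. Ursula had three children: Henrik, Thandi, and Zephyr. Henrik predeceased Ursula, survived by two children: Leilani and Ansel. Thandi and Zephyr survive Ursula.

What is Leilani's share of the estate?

Leilani receives ₹145,000.

The entire ₹870,000 passes to the descendants.
That amount (₹870,000) is divided into 3 shares of ₹290,000: Thandi and Zephyr each take ₹290,000; Henrik's ₹290,000 share passes to Henrik's issue.
Henrik's share (₹290,000) is divided into 2 shares of ₹145,000: Leilani and Ansel each take ₹145,000.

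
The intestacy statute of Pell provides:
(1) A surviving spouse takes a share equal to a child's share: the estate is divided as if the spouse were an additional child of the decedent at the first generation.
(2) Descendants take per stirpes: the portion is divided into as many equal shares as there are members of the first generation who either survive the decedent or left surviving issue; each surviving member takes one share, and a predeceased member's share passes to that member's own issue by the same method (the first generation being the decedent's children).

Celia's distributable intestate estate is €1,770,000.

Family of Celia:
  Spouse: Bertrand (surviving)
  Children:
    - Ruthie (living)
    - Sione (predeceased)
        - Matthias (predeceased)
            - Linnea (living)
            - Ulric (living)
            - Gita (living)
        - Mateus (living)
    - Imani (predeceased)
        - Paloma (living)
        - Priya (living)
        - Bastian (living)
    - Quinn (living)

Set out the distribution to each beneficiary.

Bertrand: €354,000; Ruthie: €354,000; Linnea: €59,000; Ulric: €59,000; Gita: €59,000; Mateus: €177,000; Paloma: €118,000; Priya: €118,000; Bastian: €118,000; Quinn: €354,000

The spouse counts as an additional share at the children's level, so there are 5 primary shares of €354,000. Bertrand takes one such share (€354,000).
The children's combined portion (€1,416,000) is divided into 4 shares of €354,000: Ruthie and Quinn each take €354,000; Sione's €354,000 share passes to Sione's issue; Imani's €354,000 share passes to Imani's issue.
Sione's share (€354,000) is divided into 2 shares of €177,000: Mateus takes €177,000; Matthias's €177,000 share passes to Matthias's issue.
Matthias's share (€177,000) is divided into 3 shares of €59,000: Linnea, Ulric, and Gita each take €59,000.
Imani's share (€354,000) is divided into 3 shares of €118,000: Paloma, Priya, and Bastian each take €118,000.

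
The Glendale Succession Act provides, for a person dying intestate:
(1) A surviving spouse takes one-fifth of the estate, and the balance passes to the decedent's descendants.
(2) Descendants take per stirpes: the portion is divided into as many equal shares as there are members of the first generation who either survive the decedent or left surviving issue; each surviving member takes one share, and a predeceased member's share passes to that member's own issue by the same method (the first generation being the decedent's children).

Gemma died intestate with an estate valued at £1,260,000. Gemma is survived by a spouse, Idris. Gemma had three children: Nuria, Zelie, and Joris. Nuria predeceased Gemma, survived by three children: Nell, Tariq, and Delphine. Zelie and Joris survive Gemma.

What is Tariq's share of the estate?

Idris takes one-fifth of £1,260,000 = £252,000. The remaining £1,008,000 passes to the descendants.
The descendants' portion (£1,008,000) is divided into 3 shares of £336,000: Zelie and Joris each take £336,000; Nuria's £336,000 share passes to Nuria's issue.
Nuria's share (£336,000) is divided into 3 shares of £112,000: Nell, Tariq, and Delphine each take £112,000.

Tariq receives £112,000.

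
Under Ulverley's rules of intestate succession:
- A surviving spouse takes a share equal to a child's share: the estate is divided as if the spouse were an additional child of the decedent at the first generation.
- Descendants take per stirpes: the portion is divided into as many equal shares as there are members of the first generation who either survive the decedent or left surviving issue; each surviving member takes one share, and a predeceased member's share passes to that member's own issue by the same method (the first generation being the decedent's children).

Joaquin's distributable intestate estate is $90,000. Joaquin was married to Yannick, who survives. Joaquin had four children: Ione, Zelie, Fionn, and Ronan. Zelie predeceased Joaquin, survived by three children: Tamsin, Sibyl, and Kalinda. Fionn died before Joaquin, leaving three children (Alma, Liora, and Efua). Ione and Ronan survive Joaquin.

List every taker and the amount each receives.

The spouse counts as an additional share at the children's level, so there are 5 primary shares of $18,000. Yannick takes one such share ($18,000).
The children's combined portion ($72,000) is divided into 4 shares of $18,000: Ione and Ronan each take $18,000; Zelie's $18,000 share passes to Zelie's issue; Fionn's $18,000 share passes to Fionn's issue.
Zelie's share ($18,000) is divided into 3 shares of $6,000: Tamsin, Sibyl, and Kalinda each take $6,000.
Fionn's share ($18,000) is divided into 3 shares of $6,000: Alma, Liora, and Efua each take $6,000.

Yannick: $18,000; Ione: $18,000; Tamsin: $6,000; Sibyl: $6,000; Kalinda: $6,000; Alma: $6,000; Liora: $6,000; Efua: $6,000; Ronan: $18,000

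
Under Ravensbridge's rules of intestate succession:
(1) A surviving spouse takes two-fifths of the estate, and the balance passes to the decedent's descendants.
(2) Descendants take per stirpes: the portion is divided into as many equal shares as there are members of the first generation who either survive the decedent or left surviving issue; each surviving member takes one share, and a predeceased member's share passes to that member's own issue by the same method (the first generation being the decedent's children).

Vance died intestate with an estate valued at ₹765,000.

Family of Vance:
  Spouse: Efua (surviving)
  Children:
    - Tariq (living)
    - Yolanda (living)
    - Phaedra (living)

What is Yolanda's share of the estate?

Efua takes two-fifths of ₹765,000 = ₹306,000. The remaining ₹459,000 passes to the descendants.
The descendants' portion (₹459,000) is divided into 3 shares of ₹153,000: Tariq, Yolanda, and Phaedra each take ₹153,000.

Yolanda receives ₹153,000.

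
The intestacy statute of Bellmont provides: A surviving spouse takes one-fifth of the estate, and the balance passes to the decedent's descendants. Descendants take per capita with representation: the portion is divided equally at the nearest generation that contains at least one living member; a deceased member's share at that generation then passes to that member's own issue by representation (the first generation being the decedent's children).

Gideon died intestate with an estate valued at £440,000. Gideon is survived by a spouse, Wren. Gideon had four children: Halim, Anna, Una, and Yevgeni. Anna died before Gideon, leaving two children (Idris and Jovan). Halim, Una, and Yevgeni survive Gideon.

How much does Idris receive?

Idris receives £44,000.

Wren takes one-fifth of £440,000 = £88,000. The remaining £352,000 passes to the descendants.
The descendants' portion (£352,000) is divided into 4 shares of £88,000: Halim, Una, and Yevgeni each take £88,000; Anna's £88,000 share passes to Anna's issue.
Anna's share (£88,000) is divided into 2 shares of £44,000: Idris and Jovan each take £44,000.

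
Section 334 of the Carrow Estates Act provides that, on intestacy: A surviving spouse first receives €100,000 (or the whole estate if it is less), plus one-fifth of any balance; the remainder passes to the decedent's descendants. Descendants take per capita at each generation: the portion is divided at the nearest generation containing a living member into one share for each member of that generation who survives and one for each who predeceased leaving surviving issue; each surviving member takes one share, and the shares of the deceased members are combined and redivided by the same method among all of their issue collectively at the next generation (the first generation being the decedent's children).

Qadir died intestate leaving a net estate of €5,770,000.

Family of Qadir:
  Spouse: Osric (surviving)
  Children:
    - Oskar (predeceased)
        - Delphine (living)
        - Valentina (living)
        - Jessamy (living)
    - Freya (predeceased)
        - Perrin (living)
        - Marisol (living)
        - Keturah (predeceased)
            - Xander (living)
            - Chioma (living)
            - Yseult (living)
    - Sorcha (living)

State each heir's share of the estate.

Osric: €1,234,000; Delphine: €504,000; Valentina: €504,000; Jessamy: €504,000; Perrin: €504,000; Marisol: €504,000; Xander: €168,000; Chioma: €168,000; Yseult: €168,000; Sorcha: €1,512,000

Osric first takes €100,000, leaving a balance of €5,670,000. Osric then takes one-fifth of the balance (€1,134,000), for a total of €1,234,000. The remaining €4,536,000 passes to the descendants.
The descendants' portion (€4,536,000) is divided at the children's generation into 3 shares of €1,512,000. Sorcha takes €1,512,000. The 2 shares of the deceased (Oskar and Freya) are combined into a pool of €3,024,000.
That pool (€3,024,000) is divided at the grandchildren's generation into 6 shares of €504,000. Delphine, Valentina, Jessamy, Perrin, and Marisol each take €504,000. The remaining share for the deceased Keturah (€504,000) is carried to the next generation.
That pool (€504,000) is divided at the great-grandchildren's generation equally among Xander, Chioma, and Yseult: €168,000 each.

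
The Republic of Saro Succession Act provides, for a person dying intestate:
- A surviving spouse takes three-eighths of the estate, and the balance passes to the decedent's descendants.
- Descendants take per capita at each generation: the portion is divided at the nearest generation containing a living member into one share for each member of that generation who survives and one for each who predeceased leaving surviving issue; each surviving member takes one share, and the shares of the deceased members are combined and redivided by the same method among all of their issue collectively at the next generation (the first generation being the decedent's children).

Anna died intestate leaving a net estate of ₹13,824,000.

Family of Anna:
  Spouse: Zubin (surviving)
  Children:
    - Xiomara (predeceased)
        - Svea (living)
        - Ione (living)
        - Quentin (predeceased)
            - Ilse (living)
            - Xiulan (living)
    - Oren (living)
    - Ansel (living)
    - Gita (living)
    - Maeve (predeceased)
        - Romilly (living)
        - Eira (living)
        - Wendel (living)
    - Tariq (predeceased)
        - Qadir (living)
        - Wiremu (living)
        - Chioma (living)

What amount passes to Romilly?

Zubin takes three-eighths of ₹13,824,000 = ₹5,184,000. The remaining ₹8,640,000 passes to the descendants.
The descendants' portion (₹8,640,000) is divided at the children's generation into 6 shares of ₹1,440,000. Oren, Ansel, and Gita each take ₹1,440,000. The 3 shares of the deceased (Xiomara, Maeve, and Tariq) are combined into a pool of ₹4,320,000.
That pool (₹4,320,000) is divided at the grandchildren's generation into 9 shares of ₹480,000. Svea, Ione, Romilly, Eira, Wendel, Qadir, Wiremu, and Chioma each take ₹480,000. The remaining share for the deceased Quentin (₹480,000) is carried to the next generation.
That pool (₹480,000) is divided at the great-grandchildren's generation equally among Ilse and Xiulan: ₹240,000 each.

Romilly receives ₹480,000.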